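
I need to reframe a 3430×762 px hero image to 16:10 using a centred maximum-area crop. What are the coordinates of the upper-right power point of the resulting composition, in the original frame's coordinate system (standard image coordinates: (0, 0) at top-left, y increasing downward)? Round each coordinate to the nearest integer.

3430/762 > 16/10, so the 16:10 crop keeps the full height 762 and trims width to 762 × 16/10 = 1219.20 px.
Left offset = (3430 − 1219.20)/2 = 1105.40 px; top offset = 0.
Upper-right is two-thirds across and one-third down within the crop:
x = 1105.40 + 2 × 1219.20/3 ≈ 1918; y = 0.00 + 1 × 762.00/3 ≈ 254.

(1918, 254)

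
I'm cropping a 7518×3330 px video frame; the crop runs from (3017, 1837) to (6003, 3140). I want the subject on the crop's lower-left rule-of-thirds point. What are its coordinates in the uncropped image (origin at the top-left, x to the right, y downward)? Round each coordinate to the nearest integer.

x = 4012 px, y = 2706 px

Crop width = 6003 − 3017 = 2986 px; one third is 995.33 px.
Crop height = 3140 − 1837 = 1303 px; one third is 434.33 px.
The lower-left point is one-third across and two-thirds down within the crop:
x = 3017 + 1 × 995.33 ≈ 4012; y = 1837 + 2 × 434.33 ≈ 2706.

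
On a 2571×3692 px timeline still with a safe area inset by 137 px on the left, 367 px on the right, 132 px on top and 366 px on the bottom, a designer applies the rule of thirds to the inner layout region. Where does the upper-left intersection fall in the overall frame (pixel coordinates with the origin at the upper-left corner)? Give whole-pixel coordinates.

x = 826 px, y = 1197 px

Content width = 2571 − 137 − 367 = 2067 px; content height = 3692 − 132 − 366 = 3194 px.
Upper-left is one-third across and one-third down within the inner layout region.
x = 137 + 1 × 2067/3 = 137 + 689.00 ≈ 826
y = 132 + 1 × 3194/3 = 132 + 1064.67 ≈ 1197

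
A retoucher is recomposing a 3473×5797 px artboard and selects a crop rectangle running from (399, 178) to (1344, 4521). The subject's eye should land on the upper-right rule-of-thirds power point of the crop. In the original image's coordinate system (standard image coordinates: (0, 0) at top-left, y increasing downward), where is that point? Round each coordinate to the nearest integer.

(1029, 1626)

Crop width = 1344 − 399 = 945 px; one third is 315.00 px.
Crop height = 4521 − 178 = 4343 px; one third is 1447.67 px.
The upper-right point is two-thirds across and one-third down within the crop:
x = 399 + 2 × 315.00 ≈ 1029; y = 178 + 1 × 1447.67 ≈ 1626.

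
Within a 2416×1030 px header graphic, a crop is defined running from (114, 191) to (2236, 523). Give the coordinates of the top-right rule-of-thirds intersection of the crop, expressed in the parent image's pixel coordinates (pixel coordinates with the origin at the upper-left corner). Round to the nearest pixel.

(1529, 302)

Crop width = 2236 − 114 = 2122 px; one third is 707.33 px.
Crop height = 523 − 191 = 332 px; one third is 110.67 px.
The top-right point is two-thirds across and one-third down within the crop:
x = 114 + 2 × 707.33 ≈ 1529; y = 191 + 1 × 110.67 ≈ 302.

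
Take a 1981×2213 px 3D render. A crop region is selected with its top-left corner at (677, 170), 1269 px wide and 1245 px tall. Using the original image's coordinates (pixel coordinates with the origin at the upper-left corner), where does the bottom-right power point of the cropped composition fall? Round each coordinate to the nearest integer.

One third of the crop width 1269 is 423.00 px.
One third of the crop height 1245 is 415.00 px.
The bottom-right point is two-thirds across and two-thirds down within the crop:
x = 677 + 2 × 423.00 ≈ 1523; y = 170 + 2 × 415.00 ≈ 1000.

x = 1523 px, y = 1000 px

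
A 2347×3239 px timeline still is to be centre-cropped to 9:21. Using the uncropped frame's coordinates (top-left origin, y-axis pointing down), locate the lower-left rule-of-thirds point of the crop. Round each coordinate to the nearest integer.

2347/3239 > 9/21, so the 9:21 crop keeps the full height 3239 and trims width to 3239 × 9/21 = 1388.14 px.
Left offset = (2347 − 1388.14)/2 = 479.43 px; top offset = 0.
Lower-left is one-third across and two-thirds down within the crop:
x = 479.43 + 1 × 1388.14/3 ≈ 942; y = 0.00 + 2 × 3239.00/3 ≈ 2159.

(942, 2159)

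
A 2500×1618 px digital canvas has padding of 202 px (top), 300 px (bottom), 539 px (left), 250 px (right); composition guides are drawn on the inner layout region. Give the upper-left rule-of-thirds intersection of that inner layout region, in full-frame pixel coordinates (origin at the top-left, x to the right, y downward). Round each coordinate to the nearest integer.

(1109, 574)

Content width = 2500 − 539 − 250 = 1711 px; content height = 1618 − 202 − 300 = 1116 px.
Upper-left is one-third across and one-third down within the inner layout region.
x = 539 + 1 × 1711/3 = 539 + 570.33 ≈ 1109
y = 202 + 1 × 1116/3 = 202 + 372.00 ≈ 574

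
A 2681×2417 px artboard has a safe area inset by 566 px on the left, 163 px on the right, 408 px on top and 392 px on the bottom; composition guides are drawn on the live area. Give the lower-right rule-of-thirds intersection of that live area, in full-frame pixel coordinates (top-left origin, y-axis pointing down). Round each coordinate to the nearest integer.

Content width = 2681 − 566 − 163 = 1952 px; content height = 2417 − 408 − 392 = 1617 px.
Lower-right is two-thirds across and two-thirds down within the live area.
x = 566 + 2 × 1952/3 = 566 + 1301.33 ≈ 1867
y = 408 + 2 × 1617/3 = 408 + 1078.00 ≈ 1486

x = 1867 px, y = 1486 px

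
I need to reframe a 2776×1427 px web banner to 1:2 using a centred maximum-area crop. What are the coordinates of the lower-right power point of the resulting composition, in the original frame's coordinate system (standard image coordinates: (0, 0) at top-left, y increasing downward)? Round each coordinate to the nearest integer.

2776/1427 > 1/2, so the 1:2 crop keeps the full height 1427 and trims width to 1427 × 1/2 = 713.50 px.
Left offset = (2776 − 713.50)/2 = 1031.25 px; top offset = 0.
Lower-right is two-thirds across and two-thirds down within the crop:
x = 1031.25 + 2 × 713.50/3 ≈ 1507; y = 0.00 + 2 × 1427.00/3 ≈ 951.

x = 1507 px, y = 951 px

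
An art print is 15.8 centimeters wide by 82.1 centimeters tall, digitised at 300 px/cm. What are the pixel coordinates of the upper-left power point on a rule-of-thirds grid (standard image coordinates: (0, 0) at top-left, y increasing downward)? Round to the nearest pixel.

x = 1580 px, y = 8210 px

In pixels the canvas is 15.8 × 300 = 4740 wide and 82.1 × 300 = 24630 tall.
The upper-left point is one-third across and one-third down:
x = 1 × 4740/3 ≈ 1580; y = 1 × 24630/3 ≈ 8210.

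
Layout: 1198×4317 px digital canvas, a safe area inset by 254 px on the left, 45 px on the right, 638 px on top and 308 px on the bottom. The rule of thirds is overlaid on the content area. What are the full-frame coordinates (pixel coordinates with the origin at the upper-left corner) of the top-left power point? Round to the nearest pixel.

(554, 1762)

Content width = 1198 − 254 − 45 = 899 px; content height = 4317 − 638 − 308 = 3371 px.
Top-left is one-third across and one-third down within the content area.
x = 254 + 1 × 899/3 = 254 + 299.67 ≈ 554
y = 638 + 1 × 3371/3 = 638 + 1123.67 ≈ 1762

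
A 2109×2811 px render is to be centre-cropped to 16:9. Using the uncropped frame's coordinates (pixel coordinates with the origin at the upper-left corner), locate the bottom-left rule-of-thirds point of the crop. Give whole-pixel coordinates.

2109/2811 < 16/9, so the 16:9 crop keeps the full width 2109 and trims height to 2109 × 9/16 = 1186.31 px.
Top offset = (2811 − 1186.31)/2 = 812.34 px; left offset = 0.
Bottom-left is one-third across and two-thirds down within the crop:
x = 0.00 + 1 × 2109.00/3 ≈ 703; y = 812.34 + 2 × 1186.31/3 ≈ 1603.

(703, 1603)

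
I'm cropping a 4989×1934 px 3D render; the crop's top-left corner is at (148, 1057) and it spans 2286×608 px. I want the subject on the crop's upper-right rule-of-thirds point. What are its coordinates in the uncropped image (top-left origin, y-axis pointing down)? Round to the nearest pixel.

One third of the crop width 2286 is 762.00 px.
One third of the crop height 608 is 202.67 px.
The upper-right point is two-thirds across and one-third down within the crop:
x = 148 + 2 × 762.00 ≈ 1672; y = 1057 + 1 × 202.67 ≈ 1260.

x = 1672 px, y = 1260 px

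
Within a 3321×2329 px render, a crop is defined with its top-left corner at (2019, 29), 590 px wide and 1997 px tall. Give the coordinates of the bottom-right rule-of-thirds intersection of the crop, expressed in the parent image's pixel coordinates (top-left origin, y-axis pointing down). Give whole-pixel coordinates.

(2412, 1360)

One third of the crop width 590 is 196.67 px.
One third of the crop height 1997 is 665.67 px.
The bottom-right point is two-thirds across and two-thirds down within the crop:
x = 2019 + 2 × 196.67 ≈ 2412; y = 29 + 2 × 665.67 ≈ 1360.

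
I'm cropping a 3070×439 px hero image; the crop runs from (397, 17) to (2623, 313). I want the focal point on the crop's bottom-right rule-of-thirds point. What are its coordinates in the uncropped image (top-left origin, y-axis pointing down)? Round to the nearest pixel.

Crop width = 2623 − 397 = 2226 px; one third is 742.00 px.
Crop height = 313 − 17 = 296 px; one third is 98.67 px.
The bottom-right point is two-thirds across and two-thirds down within the crop:
x = 397 + 2 × 742.00 ≈ 1881; y = 17 + 2 × 98.67 ≈ 214.

x = 1881 px, y = 214 px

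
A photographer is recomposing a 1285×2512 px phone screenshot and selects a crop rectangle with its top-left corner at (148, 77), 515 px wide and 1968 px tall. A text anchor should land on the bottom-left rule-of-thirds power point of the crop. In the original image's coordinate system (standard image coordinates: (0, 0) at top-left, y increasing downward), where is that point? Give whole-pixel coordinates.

(320, 1389)

One third of the crop width 515 is 171.67 px.
One third of the crop height 1968 is 656.00 px.
The bottom-left point is one-third across and two-thirds down within the crop:
x = 148 + 1 × 171.67 ≈ 320; y = 77 + 2 × 656.00 ≈ 1389.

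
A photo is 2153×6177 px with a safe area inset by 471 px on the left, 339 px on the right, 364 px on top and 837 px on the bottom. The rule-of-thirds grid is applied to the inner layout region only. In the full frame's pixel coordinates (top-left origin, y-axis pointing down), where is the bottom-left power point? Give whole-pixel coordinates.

Content width = 2153 − 471 − 339 = 1343 px; content height = 6177 − 364 − 837 = 4976 px.
Bottom-left is one-third across and two-thirds down within the inner layout region.
x = 471 + 1 × 1343/3 = 471 + 447.67 ≈ 919
y = 364 + 2 × 4976/3 = 364 + 3317.33 ≈ 3681

x = 919 px, y = 3681 px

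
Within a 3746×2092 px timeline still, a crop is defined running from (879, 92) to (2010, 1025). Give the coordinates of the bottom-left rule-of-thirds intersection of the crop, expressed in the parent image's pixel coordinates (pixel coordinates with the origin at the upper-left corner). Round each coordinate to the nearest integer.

(1256, 714)

Crop width = 2010 − 879 = 1131 px; one third is 377.00 px.
Crop height = 1025 − 92 = 933 px; one third is 311.00 px.
The bottom-left point is one-third across and two-thirds down within the crop:
x = 879 + 1 × 377.00 ≈ 1256; y = 92 + 2 × 311.00 ≈ 714.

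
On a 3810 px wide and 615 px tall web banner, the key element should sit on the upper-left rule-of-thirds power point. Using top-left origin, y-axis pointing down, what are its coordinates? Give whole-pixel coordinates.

The upper-left point sits one-third of the way across and one-third of the way down.
x = 1 × 3810/3 ≈ 1270; y = 1 × 615/3 ≈ 205.

(1270, 205)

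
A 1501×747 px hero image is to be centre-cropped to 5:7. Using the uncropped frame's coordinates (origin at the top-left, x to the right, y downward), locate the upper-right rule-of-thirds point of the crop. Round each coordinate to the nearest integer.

x = 839 px, y = 249 px

1501/747 > 5/7, so the 5:7 crop keeps the full height 747 and trims width to 747 × 5/7 = 533.57 px.
Left offset = (1501 − 533.57)/2 = 483.71 px; top offset = 0.
Upper-right is two-thirds across and one-third down within the crop:
x = 483.71 + 2 × 533.57/3 ≈ 839; y = 0.00 + 1 × 747.00/3 ≈ 249.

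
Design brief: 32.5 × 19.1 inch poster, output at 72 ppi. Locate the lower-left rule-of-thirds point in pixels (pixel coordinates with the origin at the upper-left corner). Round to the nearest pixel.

(780, 917)

In pixels the canvas is 32.5 × 72 = 2340 wide and 19.1 × 72 = 1375.2 tall.
The lower-left point is one-third across and two-thirds down:
x = 1 × 2340/3 ≈ 780; y = 2 × 1375.2/3 ≈ 917.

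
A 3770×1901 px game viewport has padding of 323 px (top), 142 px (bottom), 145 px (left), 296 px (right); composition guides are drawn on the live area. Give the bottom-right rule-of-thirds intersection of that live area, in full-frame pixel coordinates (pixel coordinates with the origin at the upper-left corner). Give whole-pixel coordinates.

Content width = 3770 − 145 − 296 = 3329 px; content height = 1901 − 323 − 142 = 1436 px.
Bottom-right is two-thirds across and two-thirds down within the live area.
x = 145 + 2 × 3329/3 = 145 + 2219.33 ≈ 2364
y = 323 + 2 × 1436/3 = 323 + 957.33 ≈ 1280

x = 2364 px, y = 1280 px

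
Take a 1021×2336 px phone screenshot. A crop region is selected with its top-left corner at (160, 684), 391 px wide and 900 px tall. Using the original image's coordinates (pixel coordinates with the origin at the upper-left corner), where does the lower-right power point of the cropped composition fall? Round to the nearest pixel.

One third of the crop width 391 is 130.33 px.
One third of the crop height 900 is 300.00 px.
The lower-right point is two-thirds across and two-thirds down within the crop:
x = 160 + 2 × 130.33 ≈ 421; y = 684 + 2 × 300.00 ≈ 1284.

(421, 1284)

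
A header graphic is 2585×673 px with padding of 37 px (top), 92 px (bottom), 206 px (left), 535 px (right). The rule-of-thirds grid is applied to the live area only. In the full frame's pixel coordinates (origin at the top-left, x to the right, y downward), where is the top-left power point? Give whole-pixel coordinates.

Content width = 2585 − 206 − 535 = 1844 px; content height = 673 − 37 − 92 = 544 px.
Top-left is one-third across and one-third down within the live area.
x = 206 + 1 × 1844/3 = 206 + 614.67 ≈ 821
y = 37 + 1 × 544/3 = 37 + 181.33 ≈ 218

x = 821 px, y = 218 px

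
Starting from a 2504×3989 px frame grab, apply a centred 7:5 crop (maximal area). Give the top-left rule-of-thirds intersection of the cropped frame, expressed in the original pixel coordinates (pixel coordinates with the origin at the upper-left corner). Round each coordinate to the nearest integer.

2504/3989 < 7/5, so the 7:5 crop keeps the full width 2504 and trims height to 2504 × 5/7 = 1788.57 px.
Top offset = (3989 − 1788.57)/2 = 1100.21 px; left offset = 0.
Top-left is one-third across and one-third down within the crop:
x = 0.00 + 1 × 2504.00/3 ≈ 835; y = 1100.21 + 1 × 1788.57/3 ≈ 1696.

(835, 1696)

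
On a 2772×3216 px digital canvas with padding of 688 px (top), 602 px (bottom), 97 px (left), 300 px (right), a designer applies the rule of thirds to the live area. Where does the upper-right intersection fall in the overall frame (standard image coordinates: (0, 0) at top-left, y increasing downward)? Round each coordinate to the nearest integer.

x = 1680 px, y = 1330 px

Content width = 2772 − 97 − 300 = 2375 px; content height = 3216 − 688 − 602 = 1926 px.
Upper-right is two-thirds across and one-third down within the live area.
x = 97 + 2 × 2375/3 = 97 + 1583.33 ≈ 1680
y = 688 + 1 × 1926/3 = 688 + 642.00 ≈ 1330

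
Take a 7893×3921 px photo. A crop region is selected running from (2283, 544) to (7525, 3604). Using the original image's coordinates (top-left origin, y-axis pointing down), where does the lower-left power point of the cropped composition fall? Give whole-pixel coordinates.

Crop width = 7525 − 2283 = 5242 px; one third is 1747.33 px.
Crop height = 3604 − 544 = 3060 px; one third is 1020.00 px.
The lower-left point is one-third across and two-thirds down within the crop:
x = 2283 + 1 × 1747.33 ≈ 4030; y = 544 + 2 × 1020.00 ≈ 2584.

(4030, 2584)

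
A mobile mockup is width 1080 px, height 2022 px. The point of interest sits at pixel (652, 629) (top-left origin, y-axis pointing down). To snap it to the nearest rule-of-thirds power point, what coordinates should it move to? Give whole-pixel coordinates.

Third lines: x ∈ {360, 720}, y ∈ {674, 1348}.
652 is closer to x = 720; 629 is closer to y = 674.
So the nearest intersection is the upper-right power point.

x = 720 px, y = 674 px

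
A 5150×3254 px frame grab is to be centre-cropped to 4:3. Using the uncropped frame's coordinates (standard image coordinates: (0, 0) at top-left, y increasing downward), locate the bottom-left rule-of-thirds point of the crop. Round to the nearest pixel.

(1852, 2169)

5150/3254 > 4/3, so the 4:3 crop keeps the full height 3254 and trims width to 3254 × 4/3 = 4338.67 px.
Left offset = (5150 − 4338.67)/2 = 405.67 px; top offset = 0.
Bottom-left is one-third across and two-thirds down within the crop:
x = 405.67 + 1 × 4338.67/3 ≈ 1852; y = 0.00 + 2 × 3254.00/3 ≈ 2169.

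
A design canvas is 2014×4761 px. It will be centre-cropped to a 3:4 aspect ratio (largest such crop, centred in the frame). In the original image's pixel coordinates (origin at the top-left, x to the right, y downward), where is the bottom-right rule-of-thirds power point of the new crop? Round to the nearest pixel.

2014/4761 < 3/4, so the 3:4 crop keeps the full width 2014 and trims height to 2014 × 4/3 = 2685.33 px.
Top offset = (4761 − 2685.33)/2 = 1037.83 px; left offset = 0.
Bottom-right is two-thirds across and two-thirds down within the crop:
x = 0.00 + 2 × 2014.00/3 ≈ 1343; y = 1037.83 + 2 × 2685.33/3 ≈ 2828.

(1343, 2828)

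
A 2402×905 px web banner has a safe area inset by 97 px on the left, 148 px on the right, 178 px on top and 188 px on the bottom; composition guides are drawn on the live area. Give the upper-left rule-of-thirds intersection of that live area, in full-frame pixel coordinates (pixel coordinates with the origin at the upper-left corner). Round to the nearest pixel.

(816, 358)

Content width = 2402 − 97 − 148 = 2157 px; content height = 905 − 178 − 188 = 539 px.
Upper-left is one-third across and one-third down within the live area.
x = 97 + 1 × 2157/3 = 97 + 719.00 ≈ 816
y = 178 + 1 × 539/3 = 178 + 179.67 ≈ 358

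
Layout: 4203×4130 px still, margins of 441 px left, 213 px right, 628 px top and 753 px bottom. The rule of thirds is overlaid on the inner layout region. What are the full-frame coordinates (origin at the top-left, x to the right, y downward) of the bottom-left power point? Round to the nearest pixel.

Content width = 4203 − 441 − 213 = 3549 px; content height = 4130 − 628 − 753 = 2749 px.
Bottom-left is one-third across and two-thirds down within the inner layout region.
x = 441 + 1 × 3549/3 = 441 + 1183.00 ≈ 1624
y = 628 + 2 × 2749/3 = 628 + 1832.67 ≈ 2461

x = 1624 px, y = 2461 px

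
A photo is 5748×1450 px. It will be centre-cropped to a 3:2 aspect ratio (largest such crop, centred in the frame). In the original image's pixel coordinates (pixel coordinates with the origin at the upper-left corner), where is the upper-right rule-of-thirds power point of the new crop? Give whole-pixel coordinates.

5748/1450 > 3/2, so the 3:2 crop keeps the full height 1450 and trims width to 1450 × 3/2 = 2175.00 px.
Left offset = (5748 − 2175.00)/2 = 1786.50 px; top offset = 0.
Upper-right is two-thirds across and one-third down within the crop:
x = 1786.50 + 2 × 2175.00/3 ≈ 3237; y = 0.00 + 1 × 1450.00/3 ≈ 483.

x = 3237 px, y = 483 px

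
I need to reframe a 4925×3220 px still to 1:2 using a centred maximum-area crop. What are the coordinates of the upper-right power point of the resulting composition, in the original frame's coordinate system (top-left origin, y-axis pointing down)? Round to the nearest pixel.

(2731, 1073)

4925/3220 > 1/2, so the 1:2 crop keeps the full height 3220 and trims width to 3220 × 1/2 = 1610.00 px.
Left offset = (4925 − 1610.00)/2 = 1657.50 px; top offset = 0.
Upper-right is two-thirds across and one-third down within the crop:
x = 1657.50 + 2 × 1610.00/3 ≈ 2731; y = 0.00 + 1 × 3220.00/3 ≈ 1073.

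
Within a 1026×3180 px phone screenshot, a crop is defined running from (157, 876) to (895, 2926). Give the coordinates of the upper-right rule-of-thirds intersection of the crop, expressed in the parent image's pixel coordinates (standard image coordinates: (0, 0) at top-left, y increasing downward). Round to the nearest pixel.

Crop width = 895 − 157 = 738 px; one third is 246.00 px.
Crop height = 2926 − 876 = 2050 px; one third is 683.33 px.
The upper-right point is two-thirds across and one-third down within the crop:
x = 157 + 2 × 246.00 ≈ 649; y = 876 + 1 × 683.33 ≈ 1559.

x = 649 px, y = 1559 px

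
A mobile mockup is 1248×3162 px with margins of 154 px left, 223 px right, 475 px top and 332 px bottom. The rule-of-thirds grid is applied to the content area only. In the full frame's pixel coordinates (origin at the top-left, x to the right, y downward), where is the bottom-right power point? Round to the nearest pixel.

Content width = 1248 − 154 − 223 = 871 px; content height = 3162 − 475 − 332 = 2355 px.
Bottom-right is two-thirds across and two-thirds down within the content area.
x = 154 + 2 × 871/3 = 154 + 580.67 ≈ 735
y = 475 + 2 × 2355/3 = 475 + 1570.00 ≈ 2045

x = 735 px, y = 2045 px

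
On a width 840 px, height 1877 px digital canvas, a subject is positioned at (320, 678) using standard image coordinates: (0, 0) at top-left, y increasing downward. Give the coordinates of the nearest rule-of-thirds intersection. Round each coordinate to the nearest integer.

Third lines: x ∈ {280, 560}, y ∈ {626, 1251}.
320 is closer to x = 280; 678 is closer to y = 626.
So the nearest intersection is the upper-left power point.

x = 280 px, y = 626 px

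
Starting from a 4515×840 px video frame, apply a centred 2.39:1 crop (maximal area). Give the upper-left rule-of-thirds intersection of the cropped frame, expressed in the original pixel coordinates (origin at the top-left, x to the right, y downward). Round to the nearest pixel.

x = 1923 px, y = 280 px

4515/840 > 2.39/1, so the 2.39:1 crop keeps the full height 840 and trims width to 840 × 2.39/1 = 2007.60 px.
Left offset = (4515 − 2007.60)/2 = 1253.70 px; top offset = 0.
Upper-left is one-third across and one-third down within the crop:
x = 1253.70 + 1 × 2007.60/3 ≈ 1923; y = 0.00 + 1 × 840.00/3 ≈ 280.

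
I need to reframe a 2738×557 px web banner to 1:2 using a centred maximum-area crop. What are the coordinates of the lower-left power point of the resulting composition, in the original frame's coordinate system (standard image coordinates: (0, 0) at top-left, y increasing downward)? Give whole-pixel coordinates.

2738/557 > 1/2, so the 1:2 crop keeps the full height 557 and trims width to 557 × 1/2 = 278.50 px.
Left offset = (2738 − 278.50)/2 = 1229.75 px; top offset = 0.
Lower-left is one-third across and two-thirds down within the crop:
x = 1229.75 + 1 × 278.50/3 ≈ 1323; y = 0.00 + 2 × 557.00/3 ≈ 371.

(1323, 371)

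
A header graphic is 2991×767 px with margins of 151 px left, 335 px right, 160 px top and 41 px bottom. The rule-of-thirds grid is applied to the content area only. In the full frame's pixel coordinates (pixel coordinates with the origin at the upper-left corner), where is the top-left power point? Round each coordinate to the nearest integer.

(986, 349)

Content width = 2991 − 151 − 335 = 2505 px; content height = 767 − 160 − 41 = 566 px.
Top-left is one-third across and one-third down within the content area.
x = 151 + 1 × 2505/3 = 151 + 835.00 ≈ 986
y = 160 + 1 × 566/3 = 160 + 188.67 ≈ 349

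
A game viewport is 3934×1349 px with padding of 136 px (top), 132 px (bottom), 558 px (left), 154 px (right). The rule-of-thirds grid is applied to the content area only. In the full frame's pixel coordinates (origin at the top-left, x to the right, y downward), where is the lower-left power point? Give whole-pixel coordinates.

Content width = 3934 − 558 − 154 = 3222 px; content height = 1349 − 136 − 132 = 1081 px.
Lower-left is one-third across and two-thirds down within the content area.
x = 558 + 1 × 3222/3 = 558 + 1074.00 ≈ 1632
y = 136 + 2 × 1081/3 = 136 + 720.67 ≈ 857

x = 1632 px, y = 857 px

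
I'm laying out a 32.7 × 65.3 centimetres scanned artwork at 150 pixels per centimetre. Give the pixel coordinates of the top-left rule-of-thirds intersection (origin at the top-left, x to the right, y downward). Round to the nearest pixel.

(1635, 3265)

In pixels the canvas is 32.7 × 150 = 4905 wide and 65.3 × 150 = 9795 tall.
The top-left point is one-third across and one-third down:
x = 1 × 4905/3 ≈ 1635; y = 1 × 9795/3 ≈ 3265.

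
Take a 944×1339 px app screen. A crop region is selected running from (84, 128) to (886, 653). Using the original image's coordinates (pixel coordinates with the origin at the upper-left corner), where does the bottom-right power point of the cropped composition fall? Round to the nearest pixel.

x = 619 px, y = 478 px

Crop width = 886 − 84 = 802 px; one third is 267.33 px.
Crop height = 653 − 128 = 525 px; one third is 175.00 px.
The bottom-right point is two-thirds across and two-thirds down within the crop:
x = 84 + 2 × 267.33 ≈ 619; y = 128 + 2 × 175.00 ≈ 478.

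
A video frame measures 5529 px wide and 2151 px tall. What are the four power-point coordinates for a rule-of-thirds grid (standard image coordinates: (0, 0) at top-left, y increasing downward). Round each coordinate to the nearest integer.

One third of 5529 is 1843; one third of 2151 is 717.
Vertical third lines at x = 1843 and x = 3686; horizontal third lines at y = 717 and y = 1434.

(1843, 717), (3686, 717), (1843, 1434), (3686, 1434)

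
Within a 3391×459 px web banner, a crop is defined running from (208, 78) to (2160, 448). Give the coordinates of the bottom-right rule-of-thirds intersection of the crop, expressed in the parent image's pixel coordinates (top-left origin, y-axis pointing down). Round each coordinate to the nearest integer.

x = 1509 px, y = 325 px

Crop width = 2160 − 208 = 1952 px; one third is 650.67 px.
Crop height = 448 − 78 = 370 px; one third is 123.33 px.
The bottom-right point is two-thirds across and two-thirds down within the crop:
x = 208 + 2 × 650.67 ≈ 1509; y = 78 + 2 × 123.33 ≈ 325.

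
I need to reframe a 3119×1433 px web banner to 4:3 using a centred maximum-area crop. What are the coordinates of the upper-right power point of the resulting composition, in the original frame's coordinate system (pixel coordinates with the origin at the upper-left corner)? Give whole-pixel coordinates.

3119/1433 > 4/3, so the 4:3 crop keeps the full height 1433 and trims width to 1433 × 4/3 = 1910.67 px.
Left offset = (3119 − 1910.67)/2 = 604.17 px; top offset = 0.
Upper-right is two-thirds across and one-third down within the crop:
x = 604.17 + 2 × 1910.67/3 ≈ 1878; y = 0.00 + 1 × 1433.00/3 ≈ 478.

x = 1878 px, y = 478 px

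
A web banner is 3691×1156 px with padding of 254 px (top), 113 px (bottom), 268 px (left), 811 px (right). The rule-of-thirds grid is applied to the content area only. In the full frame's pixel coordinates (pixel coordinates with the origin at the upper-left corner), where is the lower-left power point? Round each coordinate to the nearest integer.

Content width = 3691 − 268 − 811 = 2612 px; content height = 1156 − 254 − 113 = 789 px.
Lower-left is one-third across and two-thirds down within the content area.
x = 268 + 1 × 2612/3 = 268 + 870.67 ≈ 1139
y = 254 + 2 × 789/3 = 254 + 526.00 ≈ 780

x = 1139 px, y = 780 px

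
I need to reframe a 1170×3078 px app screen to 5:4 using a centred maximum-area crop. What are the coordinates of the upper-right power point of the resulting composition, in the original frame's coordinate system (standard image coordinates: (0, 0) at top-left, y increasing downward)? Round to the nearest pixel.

1170/3078 < 5/4, so the 5:4 crop keeps the full width 1170 and trims height to 1170 × 4/5 = 936.00 px.
Top offset = (3078 − 936.00)/2 = 1071.00 px; left offset = 0.
Upper-right is two-thirds across and one-third down within the crop:
x = 0.00 + 2 × 1170.00/3 ≈ 780; y = 1071.00 + 1 × 936.00/3 ≈ 1383.

x = 780 px, y = 1383 px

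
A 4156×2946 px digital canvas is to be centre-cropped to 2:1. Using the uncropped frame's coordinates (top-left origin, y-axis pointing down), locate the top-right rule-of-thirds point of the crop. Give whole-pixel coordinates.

x = 2771 px, y = 1127 px

4156/2946 < 2/1, so the 2:1 crop keeps the full width 4156 and trims height to 4156 × 1/2 = 2078.00 px.
Top offset = (2946 − 2078.00)/2 = 434.00 px; left offset = 0.
Top-right is two-thirds across and one-third down within the crop:
x = 0.00 + 2 × 4156.00/3 ≈ 2771; y = 434.00 + 1 × 2078.00/3 ≈ 1127.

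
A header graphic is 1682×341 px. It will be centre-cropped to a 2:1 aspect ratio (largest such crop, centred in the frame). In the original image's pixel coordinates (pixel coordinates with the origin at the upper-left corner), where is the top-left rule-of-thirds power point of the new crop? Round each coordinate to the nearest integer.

(727, 114)

1682/341 > 2/1, so the 2:1 crop keeps the full height 341 and trims width to 341 × 2/1 = 682.00 px.
Left offset = (1682 − 682.00)/2 = 500.00 px; top offset = 0.
Top-left is one-third across and one-third down within the crop:
x = 500.00 + 1 × 682.00/3 ≈ 727; y = 0.00 + 1 × 341.00/3 ≈ 114.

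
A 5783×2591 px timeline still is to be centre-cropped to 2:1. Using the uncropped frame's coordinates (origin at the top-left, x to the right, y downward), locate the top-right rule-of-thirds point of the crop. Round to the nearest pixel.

5783/2591 > 2/1, so the 2:1 crop keeps the full height 2591 and trims width to 2591 × 2/1 = 5182.00 px.
Left offset = (5783 − 5182.00)/2 = 300.50 px; top offset = 0.
Top-right is two-thirds across and one-third down within the crop:
x = 300.50 + 2 × 5182.00/3 ≈ 3755; y = 0.00 + 1 × 2591.00/3 ≈ 864.

x = 3755 px, y = 864 px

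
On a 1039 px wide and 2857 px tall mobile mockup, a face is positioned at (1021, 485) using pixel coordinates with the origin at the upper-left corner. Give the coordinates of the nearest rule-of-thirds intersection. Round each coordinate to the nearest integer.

Third lines: x ∈ {346, 693}, y ∈ {952, 1905}.
1021 is closer to x = 693; 485 is closer to y = 952.
So the nearest intersection is the upper-right power point.

(693, 952)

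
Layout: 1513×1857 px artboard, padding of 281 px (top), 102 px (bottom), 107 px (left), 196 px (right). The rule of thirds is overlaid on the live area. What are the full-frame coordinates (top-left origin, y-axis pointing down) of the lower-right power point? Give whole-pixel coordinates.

Content width = 1513 − 107 − 196 = 1210 px; content height = 1857 − 281 − 102 = 1474 px.
Lower-right is two-thirds across and two-thirds down within the live area.
x = 107 + 2 × 1210/3 = 107 + 806.67 ≈ 914
y = 281 + 2 × 1474/3 = 281 + 982.67 ≈ 1264

(914, 1264)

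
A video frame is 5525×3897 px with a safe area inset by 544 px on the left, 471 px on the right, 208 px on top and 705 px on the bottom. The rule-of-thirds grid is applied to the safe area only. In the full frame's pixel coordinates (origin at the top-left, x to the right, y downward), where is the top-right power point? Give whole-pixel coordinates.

Content width = 5525 − 544 − 471 = 4510 px; content height = 3897 − 208 − 705 = 2984 px.
Top-right is two-thirds across and one-third down within the safe area.
x = 544 + 2 × 4510/3 = 544 + 3006.67 ≈ 3551
y = 208 + 1 × 2984/3 = 208 + 994.67 ≈ 1203

x = 3551 px, y = 1203 px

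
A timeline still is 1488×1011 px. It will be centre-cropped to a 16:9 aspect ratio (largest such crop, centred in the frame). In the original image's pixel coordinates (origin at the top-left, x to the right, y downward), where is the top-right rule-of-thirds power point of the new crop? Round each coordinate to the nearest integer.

1488/1011 < 16/9, so the 16:9 crop keeps the full width 1488 and trims height to 1488 × 9/16 = 837.00 px.
Top offset = (1011 − 837.00)/2 = 87.00 px; left offset = 0.
Top-right is two-thirds across and one-third down within the crop:
x = 0.00 + 2 × 1488.00/3 ≈ 992; y = 87.00 + 1 × 837.00/3 ≈ 366.

x = 992 px, y = 366 px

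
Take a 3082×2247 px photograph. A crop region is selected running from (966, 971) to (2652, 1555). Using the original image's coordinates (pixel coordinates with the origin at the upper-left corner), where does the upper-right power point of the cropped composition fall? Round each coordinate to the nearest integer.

Crop width = 2652 − 966 = 1686 px; one third is 562.00 px.
Crop height = 1555 − 971 = 584 px; one third is 194.67 px.
The upper-right point is two-thirds across and one-third down within the crop:
x = 966 + 2 × 562.00 ≈ 2090; y = 971 + 1 × 194.67 ≈ 1166.

x = 2090 px, y = 1166 px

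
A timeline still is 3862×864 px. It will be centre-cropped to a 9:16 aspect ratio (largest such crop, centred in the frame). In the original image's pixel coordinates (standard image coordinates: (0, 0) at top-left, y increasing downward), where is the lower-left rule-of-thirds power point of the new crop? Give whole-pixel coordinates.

3862/864 > 9/16, so the 9:16 crop keeps the full height 864 and trims width to 864 × 9/16 = 486.00 px.
Left offset = (3862 − 486.00)/2 = 1688.00 px; top offset = 0.
Lower-left is one-third across and two-thirds down within the crop:
x = 1688.00 + 1 × 486.00/3 ≈ 1850; y = 0.00 + 2 × 864.00/3 ≈ 576.

x = 1850 px, y = 576 px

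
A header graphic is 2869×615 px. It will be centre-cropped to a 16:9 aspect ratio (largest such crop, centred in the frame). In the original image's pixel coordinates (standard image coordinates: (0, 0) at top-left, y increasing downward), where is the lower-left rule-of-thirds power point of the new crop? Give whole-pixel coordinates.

2869/615 > 16/9, so the 16:9 crop keeps the full height 615 and trims width to 615 × 16/9 = 1093.33 px.
Left offset = (2869 − 1093.33)/2 = 887.83 px; top offset = 0.
Lower-left is one-third across and two-thirds down within the crop:
x = 887.83 + 1 × 1093.33/3 ≈ 1252; y = 0.00 + 2 × 615.00/3 ≈ 410.

x = 1252 px, y = 410 px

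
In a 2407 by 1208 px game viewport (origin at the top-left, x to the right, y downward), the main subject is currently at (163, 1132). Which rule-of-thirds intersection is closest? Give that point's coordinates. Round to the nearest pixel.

Third lines: x ∈ {802, 1605}, y ∈ {403, 805}.
163 is closer to x = 802; 1132 is closer to y = 805.
So the nearest intersection is the lower-left power point.

x = 802 px, y = 805 px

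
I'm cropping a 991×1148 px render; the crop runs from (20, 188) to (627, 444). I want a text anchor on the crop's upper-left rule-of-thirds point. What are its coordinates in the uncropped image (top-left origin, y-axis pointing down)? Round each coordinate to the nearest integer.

Crop width = 627 − 20 = 607 px; one third is 202.33 px.
Crop height = 444 − 188 = 256 px; one third is 85.33 px.
The upper-left point is one-third across and one-third down within the crop:
x = 20 + 1 × 202.33 ≈ 222; y = 188 + 1 × 85.33 ≈ 273.

x = 222 px, y = 273 px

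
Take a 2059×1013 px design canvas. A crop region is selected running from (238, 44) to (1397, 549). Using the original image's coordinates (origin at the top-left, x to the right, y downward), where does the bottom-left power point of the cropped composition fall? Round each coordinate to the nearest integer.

Crop width = 1397 − 238 = 1159 px; one third is 386.33 px.
Crop height = 549 − 44 = 505 px; one third is 168.33 px.
The bottom-left point is one-third across and two-thirds down within the crop:
x = 238 + 1 × 386.33 ≈ 624; y = 44 + 2 × 168.33 ≈ 381.

(624, 381)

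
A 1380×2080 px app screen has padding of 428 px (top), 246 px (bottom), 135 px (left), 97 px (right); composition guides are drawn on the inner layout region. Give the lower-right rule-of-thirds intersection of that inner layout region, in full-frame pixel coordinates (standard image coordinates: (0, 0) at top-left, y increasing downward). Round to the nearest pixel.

Content width = 1380 − 135 − 97 = 1148 px; content height = 2080 − 428 − 246 = 1406 px.
Lower-right is two-thirds across and two-thirds down within the inner layout region.
x = 135 + 2 × 1148/3 = 135 + 765.33 ≈ 900
y = 428 + 2 × 1406/3 = 428 + 937.33 ≈ 1365

x = 900 px, y = 1365 px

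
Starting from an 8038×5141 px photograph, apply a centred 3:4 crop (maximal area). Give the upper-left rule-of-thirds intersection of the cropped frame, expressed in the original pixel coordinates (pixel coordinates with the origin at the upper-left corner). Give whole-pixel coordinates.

(3376, 1714)

8038/5141 > 3/4, so the 3:4 crop keeps the full height 5141 and trims width to 5141 × 3/4 = 3855.75 px.
Left offset = (8038 − 3855.75)/2 = 2091.12 px; top offset = 0.
Upper-left is one-third across and one-third down within the crop:
x = 2091.12 + 1 × 3855.75/3 ≈ 3376; y = 0.00 + 1 × 5141.00/3 ≈ 1714.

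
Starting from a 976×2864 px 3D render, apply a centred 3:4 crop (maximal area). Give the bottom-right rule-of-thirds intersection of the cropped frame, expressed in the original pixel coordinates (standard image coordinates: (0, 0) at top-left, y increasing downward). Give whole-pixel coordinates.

976/2864 < 3/4, so the 3:4 crop keeps the full width 976 and trims height to 976 × 4/3 = 1301.33 px.
Top offset = (2864 − 1301.33)/2 = 781.33 px; left offset = 0.
Bottom-right is two-thirds across and two-thirds down within the crop:
x = 0.00 + 2 × 976.00/3 ≈ 651; y = 781.33 + 2 × 1301.33/3 ≈ 1649.

(651, 1649)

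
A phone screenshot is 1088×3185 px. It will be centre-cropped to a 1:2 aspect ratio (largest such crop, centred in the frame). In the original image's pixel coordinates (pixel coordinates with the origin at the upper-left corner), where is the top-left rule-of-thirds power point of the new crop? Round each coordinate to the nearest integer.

1088/3185 < 1/2, so the 1:2 crop keeps the full width 1088 and trims height to 1088 × 2/1 = 2176.00 px.
Top offset = (3185 − 2176.00)/2 = 504.50 px; left offset = 0.
Top-left is one-third across and one-third down within the crop:
x = 0.00 + 1 × 1088.00/3 ≈ 363; y = 504.50 + 1 × 2176.00/3 ≈ 1230.

x = 363 px, y = 1230 px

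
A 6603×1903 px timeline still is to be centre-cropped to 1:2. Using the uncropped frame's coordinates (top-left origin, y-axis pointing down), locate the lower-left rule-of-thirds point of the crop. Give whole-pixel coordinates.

x = 3143 px, y = 1269 px

6603/1903 > 1/2, so the 1:2 crop keeps the full height 1903 and trims width to 1903 × 1/2 = 951.50 px.
Left offset = (6603 − 951.50)/2 = 2825.75 px; top offset = 0.
Lower-left is one-third across and two-thirds down within the crop:
x = 2825.75 + 1 × 951.50/3 ≈ 3143; y = 0.00 + 2 × 1903.00/3 ≈ 1269.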